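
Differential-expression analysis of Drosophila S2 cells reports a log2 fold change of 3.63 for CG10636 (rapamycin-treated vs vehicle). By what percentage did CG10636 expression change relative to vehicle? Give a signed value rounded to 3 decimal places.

Fold change = 2^(3.63) = 12.3805
Percent change = (FC − 1) × 100% = (12.3805 − 1) × 100 = 1138.052%

1138.052%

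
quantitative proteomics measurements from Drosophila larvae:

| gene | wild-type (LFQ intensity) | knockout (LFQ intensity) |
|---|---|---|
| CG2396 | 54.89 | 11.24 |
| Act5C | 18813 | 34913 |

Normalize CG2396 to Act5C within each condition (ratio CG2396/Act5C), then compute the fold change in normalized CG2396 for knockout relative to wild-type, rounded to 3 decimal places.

CG2396/Act5C (wild-type) = 54.89 / 18813 = 0.0029177
CG2396/Act5C (knockout) = 11.24 / 34913 = 0.00032194
Fold change = 0.00032194 / 0.0029177 = 0.1103

0.110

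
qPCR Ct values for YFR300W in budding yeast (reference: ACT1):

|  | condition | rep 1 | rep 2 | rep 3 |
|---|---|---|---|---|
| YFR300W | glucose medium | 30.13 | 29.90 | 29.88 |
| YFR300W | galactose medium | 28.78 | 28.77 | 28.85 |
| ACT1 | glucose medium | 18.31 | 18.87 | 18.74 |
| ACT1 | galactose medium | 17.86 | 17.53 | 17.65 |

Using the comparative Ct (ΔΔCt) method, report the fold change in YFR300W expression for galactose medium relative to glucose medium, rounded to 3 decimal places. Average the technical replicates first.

1.157

Mean Ct: YFR300W glucose medium 29.970; YFR300W galactose medium 28.800; ACT1 glucose medium 18.640; ACT1 galactose medium 17.680
ΔCt(glucose medium) = 29.970 − 18.640 = 11.330
ΔCt(galactose medium) = 28.800 − 17.680 = 11.120
ΔΔCt = 11.120 − 11.330 = -0.210
Fold change = 2^(−(-0.210)) = 2^0.210 = 1.1567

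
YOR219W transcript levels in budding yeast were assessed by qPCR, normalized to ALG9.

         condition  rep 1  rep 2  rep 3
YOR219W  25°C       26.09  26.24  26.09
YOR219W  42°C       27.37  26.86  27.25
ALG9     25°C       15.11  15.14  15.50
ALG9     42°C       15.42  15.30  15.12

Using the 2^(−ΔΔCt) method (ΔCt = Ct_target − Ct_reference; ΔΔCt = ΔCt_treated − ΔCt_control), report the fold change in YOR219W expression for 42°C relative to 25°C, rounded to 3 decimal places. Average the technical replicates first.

0.503

Mean Ct: YOR219W 25°C 26.140; YOR219W 42°C 27.160; ALG9 25°C 15.250; ALG9 42°C 15.280
ΔCt(25°C) = 26.140 − 15.250 = 10.890
ΔCt(42°C) = 27.160 − 15.280 = 11.880
ΔΔCt = 11.880 − 10.890 = 0.990
Fold change = 2^(−0.990) = 0.5035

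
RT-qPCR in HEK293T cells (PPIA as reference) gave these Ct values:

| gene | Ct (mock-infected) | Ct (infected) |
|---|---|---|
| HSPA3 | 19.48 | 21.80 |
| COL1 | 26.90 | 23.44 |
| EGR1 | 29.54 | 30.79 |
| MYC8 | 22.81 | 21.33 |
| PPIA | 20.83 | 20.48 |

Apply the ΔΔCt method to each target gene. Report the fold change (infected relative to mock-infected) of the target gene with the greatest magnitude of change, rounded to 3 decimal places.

HSPA3: ΔΔCt = (21.80−20.48) − (19.48−20.83) = 1.32 − (-1.35) = 2.67; fold change = 2^-2.67 = 0.157
COL1: ΔΔCt = (23.44−20.48) − (26.90−20.83) = 2.96 − 6.07 = -3.11; fold change = 2^3.11 = 8.634
EGR1: ΔΔCt = (30.79−20.48) − (29.54−20.83) = 10.31 − 8.71 = 1.60; fold change = 2^-1.60 = 0.330
MYC8: ΔΔCt = (21.33−20.48) − (22.81−20.83) = 0.85 − 1.98 = -1.13; fold change = 2^1.13 = 2.189
COL1 has the largest |ΔΔCt| = 3.11.

8.634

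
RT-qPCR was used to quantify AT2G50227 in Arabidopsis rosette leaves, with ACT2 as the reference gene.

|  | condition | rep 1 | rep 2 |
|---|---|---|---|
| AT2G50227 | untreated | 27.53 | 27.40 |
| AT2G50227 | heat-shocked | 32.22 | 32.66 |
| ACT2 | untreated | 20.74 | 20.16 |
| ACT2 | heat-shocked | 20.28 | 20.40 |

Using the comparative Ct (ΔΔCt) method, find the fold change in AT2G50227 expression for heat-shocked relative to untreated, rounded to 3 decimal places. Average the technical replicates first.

Mean Ct: AT2G50227 untreated 27.465; AT2G50227 heat-shocked 32.440; ACT2 untreated 20.450; ACT2 heat-shocked 20.340
ΔCt(untreated) = 27.465 − 20.450 = 7.015
ΔCt(heat-shocked) = 32.440 − 20.340 = 12.100
ΔΔCt = 12.100 − 7.015 = 5.085
Fold change = 2^(−5.085) = 0.0295

0.029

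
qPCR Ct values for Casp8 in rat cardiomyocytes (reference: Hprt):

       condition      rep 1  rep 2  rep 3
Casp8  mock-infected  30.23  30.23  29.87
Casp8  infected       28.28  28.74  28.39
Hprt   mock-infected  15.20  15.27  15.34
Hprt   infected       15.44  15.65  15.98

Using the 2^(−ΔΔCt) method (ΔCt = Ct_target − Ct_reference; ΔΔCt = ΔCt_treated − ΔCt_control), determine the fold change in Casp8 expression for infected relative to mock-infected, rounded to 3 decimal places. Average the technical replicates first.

4.170

Mean Ct: Casp8 mock-infected 30.110; Casp8 infected 28.470; Hprt mock-infected 15.270; Hprt infected 15.690
ΔCt(mock-infected) = 30.110 − 15.270 = 14.840
ΔCt(infected) = 28.470 − 15.690 = 12.780
ΔΔCt = 12.780 − 14.840 = -2.060
Fold change = 2^(−(-2.060)) = 2^2.060 = 4.1699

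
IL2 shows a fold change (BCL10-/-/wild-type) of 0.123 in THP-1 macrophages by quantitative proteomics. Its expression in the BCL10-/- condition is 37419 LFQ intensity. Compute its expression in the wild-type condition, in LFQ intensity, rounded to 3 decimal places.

304219.512

wild-type expression = 37419 / 0.123 = 304219.512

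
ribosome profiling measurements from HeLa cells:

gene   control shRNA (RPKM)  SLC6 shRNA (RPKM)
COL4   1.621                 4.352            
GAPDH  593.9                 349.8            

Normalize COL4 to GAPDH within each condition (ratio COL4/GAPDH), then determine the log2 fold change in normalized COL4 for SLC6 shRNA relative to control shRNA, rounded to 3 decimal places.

COL4/GAPDH (control shRNA) = 1.621 / 593.9 = 0.0027294
COL4/GAPDH (SLC6 shRNA) = 4.352 / 349.8 = 0.012441
Fold change = 0.012441 / 0.0027294 = 4.5583
log2(4.5583) = 2.1885

2.188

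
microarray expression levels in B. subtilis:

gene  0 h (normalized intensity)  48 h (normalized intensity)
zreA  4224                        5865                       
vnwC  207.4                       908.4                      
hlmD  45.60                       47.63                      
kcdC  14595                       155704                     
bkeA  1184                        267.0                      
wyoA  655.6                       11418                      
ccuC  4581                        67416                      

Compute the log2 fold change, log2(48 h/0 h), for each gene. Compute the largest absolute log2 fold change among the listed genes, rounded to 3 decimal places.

log2(5865/4224) = 0.474  (zreA)
log2(908.4/207.4) = 2.131  (vnwC)
log2(47.63/45.60) = 0.063  (hlmD)
log2(155704/14595) = 3.415  (kcdC)
log2(267.0/1184) = -2.149  (bkeA)
log2(11418/655.6) = 4.122  (wyoA)
log2(67416/4581) = 3.879  (ccuC)
The largest magnitude belongs to wyoA.

4.122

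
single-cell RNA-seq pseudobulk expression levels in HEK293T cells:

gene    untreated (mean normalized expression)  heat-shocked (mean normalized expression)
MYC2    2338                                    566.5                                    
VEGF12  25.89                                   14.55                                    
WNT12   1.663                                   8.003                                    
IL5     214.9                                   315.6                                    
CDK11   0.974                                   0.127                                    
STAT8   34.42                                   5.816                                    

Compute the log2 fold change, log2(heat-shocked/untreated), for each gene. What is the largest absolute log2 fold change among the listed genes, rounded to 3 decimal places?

2.939

log2(566.5/2338) = -2.045  (MYC2)
log2(14.55/25.89) = -0.831  (VEGF12)
log2(8.003/1.663) = 2.267  (WNT12)
log2(315.6/214.9) = 0.554  (IL5)
log2(0.127/0.974) = -2.939  (CDK11)
log2(5.816/34.42) = -2.565  (STAT8)
The largest magnitude belongs to CDK11.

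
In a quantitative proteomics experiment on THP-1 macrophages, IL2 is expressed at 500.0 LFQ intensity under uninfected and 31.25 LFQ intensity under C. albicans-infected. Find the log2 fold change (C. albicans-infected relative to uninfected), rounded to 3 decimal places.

-4.000

Fold change = 31.25 / 500.0 = 0.0625
log2(0.0625) = -4.0000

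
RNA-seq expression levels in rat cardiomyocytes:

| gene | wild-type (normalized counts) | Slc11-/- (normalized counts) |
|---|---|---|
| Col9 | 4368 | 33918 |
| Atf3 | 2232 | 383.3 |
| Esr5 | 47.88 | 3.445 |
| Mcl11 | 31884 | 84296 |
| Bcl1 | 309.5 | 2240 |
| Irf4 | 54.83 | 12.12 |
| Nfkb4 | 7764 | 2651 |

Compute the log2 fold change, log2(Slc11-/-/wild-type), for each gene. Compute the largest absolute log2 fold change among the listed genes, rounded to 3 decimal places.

3.797

log2(33918/4368) = 2.957  (Col9)
log2(383.3/2232) = -2.542  (Atf3)
log2(3.445/47.88) = -3.797  (Esr5)
log2(84296/31884) = 1.403  (Mcl11)
log2(2240/309.5) = 2.855  (Bcl1)
log2(12.12/54.83) = -2.178  (Irf4)
log2(2651/7764) = -1.550  (Nfkb4)
The largest magnitude belongs to Esr5.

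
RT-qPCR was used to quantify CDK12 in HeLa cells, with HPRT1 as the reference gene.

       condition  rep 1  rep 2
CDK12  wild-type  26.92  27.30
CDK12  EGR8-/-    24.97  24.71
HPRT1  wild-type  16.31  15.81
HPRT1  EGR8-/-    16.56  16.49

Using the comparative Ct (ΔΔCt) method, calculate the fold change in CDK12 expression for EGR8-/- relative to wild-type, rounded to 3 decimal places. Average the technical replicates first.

Mean Ct: CDK12 wild-type 27.110; CDK12 EGR8-/- 24.840; HPRT1 wild-type 16.060; HPRT1 EGR8-/- 16.525
ΔCt(wild-type) = 27.110 − 16.060 = 11.050
ΔCt(EGR8-/-) = 24.840 − 16.525 = 8.315
ΔΔCt = 8.315 − 11.050 = -2.735
Fold change = 2^(−(-2.735)) = 2^2.735 = 6.6576

6.658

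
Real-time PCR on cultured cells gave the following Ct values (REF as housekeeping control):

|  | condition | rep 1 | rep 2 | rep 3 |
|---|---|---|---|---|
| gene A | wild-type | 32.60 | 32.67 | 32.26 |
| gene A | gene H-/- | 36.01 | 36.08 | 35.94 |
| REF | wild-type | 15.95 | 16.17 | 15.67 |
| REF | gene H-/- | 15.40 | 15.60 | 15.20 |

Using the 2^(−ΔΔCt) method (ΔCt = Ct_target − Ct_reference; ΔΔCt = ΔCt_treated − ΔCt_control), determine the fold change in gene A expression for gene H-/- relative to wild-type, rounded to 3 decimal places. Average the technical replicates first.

0.061

Mean Ct: gene A wild-type 32.510; gene A gene H-/- 36.010; REF wild-type 15.930; REF gene H-/- 15.400
ΔCt(wild-type) = 32.510 − 15.930 = 16.580
ΔCt(gene H-/-) = 36.010 − 15.400 = 20.610
ΔΔCt = 20.610 − 16.580 = 4.030
Fold change = 2^(−4.030) = 0.0612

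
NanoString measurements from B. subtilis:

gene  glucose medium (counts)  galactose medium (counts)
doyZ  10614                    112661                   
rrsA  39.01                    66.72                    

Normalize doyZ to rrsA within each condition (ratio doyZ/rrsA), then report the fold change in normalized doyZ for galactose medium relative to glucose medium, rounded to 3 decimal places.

6.206

doyZ/rrsA (glucose medium) = 10614 / 39.01 = 272.08
doyZ/rrsA (galactose medium) = 112661 / 66.72 = 1688.6
Fold change = 1688.6 / 272.08 = 6.2060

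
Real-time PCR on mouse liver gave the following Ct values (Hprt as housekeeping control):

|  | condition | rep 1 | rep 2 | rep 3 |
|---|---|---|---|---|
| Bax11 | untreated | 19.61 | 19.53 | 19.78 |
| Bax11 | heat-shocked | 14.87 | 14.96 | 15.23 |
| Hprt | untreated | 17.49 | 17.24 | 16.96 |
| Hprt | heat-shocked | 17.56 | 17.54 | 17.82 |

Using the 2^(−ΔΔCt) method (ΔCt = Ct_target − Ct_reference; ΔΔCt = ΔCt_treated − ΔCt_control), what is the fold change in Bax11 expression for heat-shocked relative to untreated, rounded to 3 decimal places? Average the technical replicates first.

Mean Ct: Bax11 untreated 19.640; Bax11 heat-shocked 15.020; Hprt untreated 17.230; Hprt heat-shocked 17.640
ΔCt(untreated) = 19.640 − 17.230 = 2.410
ΔCt(heat-shocked) = 15.020 − 17.640 = -2.620
ΔΔCt = -2.620 − 2.410 = -5.030
Fold change = 2^(−(-5.030)) = 2^5.030 = 32.6724

32.672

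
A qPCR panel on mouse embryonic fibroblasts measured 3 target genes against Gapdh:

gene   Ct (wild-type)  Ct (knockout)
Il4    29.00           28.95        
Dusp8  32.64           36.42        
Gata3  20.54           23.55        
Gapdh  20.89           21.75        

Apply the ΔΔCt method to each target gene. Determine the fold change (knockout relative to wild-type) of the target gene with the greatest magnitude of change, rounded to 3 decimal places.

Il4: ΔΔCt = (28.95−21.75) − (29.00−20.89) = 7.20 − 8.11 = -0.91; fold change = 2^0.91 = 1.879
Dusp8: ΔΔCt = (36.42−21.75) − (32.64−20.89) = 14.67 − 11.75 = 2.92; fold change = 2^-2.92 = 0.132
Gata3: ΔΔCt = (23.55−21.75) − (20.54−20.89) = 1.80 − (-0.35) = 2.15; fold change = 2^-2.15 = 0.225
Dusp8 has the largest |ΔΔCt| = 2.92.

0.132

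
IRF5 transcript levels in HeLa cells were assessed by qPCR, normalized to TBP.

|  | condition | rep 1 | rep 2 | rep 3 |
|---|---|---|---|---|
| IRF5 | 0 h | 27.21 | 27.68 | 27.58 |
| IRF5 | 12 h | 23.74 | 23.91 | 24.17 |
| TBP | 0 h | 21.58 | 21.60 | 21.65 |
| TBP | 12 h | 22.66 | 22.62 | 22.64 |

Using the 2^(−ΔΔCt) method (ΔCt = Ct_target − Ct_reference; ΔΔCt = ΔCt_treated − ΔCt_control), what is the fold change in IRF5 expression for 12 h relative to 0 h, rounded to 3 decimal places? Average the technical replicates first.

Mean Ct: IRF5 0 h 27.490; IRF5 12 h 23.940; TBP 0 h 21.610; TBP 12 h 22.640
ΔCt(0 h) = 27.490 − 21.610 = 5.880
ΔCt(12 h) = 23.940 − 22.640 = 1.300
ΔΔCt = 1.300 − 5.880 = -4.580
Fold change = 2^(−(-4.580)) = 2^4.580 = 23.9176

23.918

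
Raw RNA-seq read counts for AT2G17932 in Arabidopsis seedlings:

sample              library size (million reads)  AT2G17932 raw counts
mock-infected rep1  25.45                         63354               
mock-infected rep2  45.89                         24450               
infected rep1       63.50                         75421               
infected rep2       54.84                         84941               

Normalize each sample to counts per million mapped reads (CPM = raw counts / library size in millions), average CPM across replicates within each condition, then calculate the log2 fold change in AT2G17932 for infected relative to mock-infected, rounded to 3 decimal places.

-0.143

CPM(mock-infected rep1) = 63354 / 25.45 = 2489.3517
CPM(mock-infected rep2) = 24450 / 45.89 = 532.7958
CPM(infected rep1) = 75421 / 63.50 = 1187.7323
CPM(infected rep2) = 84941 / 54.84 = 1548.8877
mean CPM(mock-infected) = 1511.0737; mean CPM(infected) = 1368.3100
Fold change = 1368.3100 / 1511.0737 = 0.90552
log2(0.90552) = -0.1432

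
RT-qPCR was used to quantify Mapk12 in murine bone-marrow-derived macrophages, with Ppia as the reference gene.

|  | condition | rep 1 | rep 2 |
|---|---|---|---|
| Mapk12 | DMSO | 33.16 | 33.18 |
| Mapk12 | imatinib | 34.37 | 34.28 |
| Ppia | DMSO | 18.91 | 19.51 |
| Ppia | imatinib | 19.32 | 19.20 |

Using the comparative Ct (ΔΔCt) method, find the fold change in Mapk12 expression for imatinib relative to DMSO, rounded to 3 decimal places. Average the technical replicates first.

Mean Ct: Mapk12 DMSO 33.170; Mapk12 imatinib 34.325; Ppia DMSO 19.210; Ppia imatinib 19.260
ΔCt(DMSO) = 33.170 − 19.210 = 13.960
ΔCt(imatinib) = 34.325 − 19.260 = 15.065
ΔΔCt = 15.065 − 13.960 = 1.105
Fold change = 2^(−1.105) = 0.4649

0.465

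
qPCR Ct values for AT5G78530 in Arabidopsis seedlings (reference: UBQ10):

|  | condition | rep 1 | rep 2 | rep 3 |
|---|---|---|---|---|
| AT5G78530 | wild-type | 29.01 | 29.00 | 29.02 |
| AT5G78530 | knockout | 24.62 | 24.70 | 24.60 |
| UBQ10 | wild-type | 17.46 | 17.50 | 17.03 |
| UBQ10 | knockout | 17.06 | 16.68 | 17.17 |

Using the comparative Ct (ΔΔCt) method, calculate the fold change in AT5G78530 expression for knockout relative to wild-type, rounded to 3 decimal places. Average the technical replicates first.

16.111

Mean Ct: AT5G78530 wild-type 29.010; AT5G78530 knockout 24.640; UBQ10 wild-type 17.330; UBQ10 knockout 16.970
ΔCt(wild-type) = 29.010 − 17.330 = 11.680
ΔCt(knockout) = 24.640 − 16.970 = 7.670
ΔΔCt = 7.670 − 11.680 = -4.010
Fold change = 2^(−(-4.010)) = 2^4.010 = 16.1113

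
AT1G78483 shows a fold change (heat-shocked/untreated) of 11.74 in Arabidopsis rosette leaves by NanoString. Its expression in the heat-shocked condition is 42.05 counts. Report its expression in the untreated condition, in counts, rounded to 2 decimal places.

3.58

untreated expression = 42.05 / 11.74 = 3.58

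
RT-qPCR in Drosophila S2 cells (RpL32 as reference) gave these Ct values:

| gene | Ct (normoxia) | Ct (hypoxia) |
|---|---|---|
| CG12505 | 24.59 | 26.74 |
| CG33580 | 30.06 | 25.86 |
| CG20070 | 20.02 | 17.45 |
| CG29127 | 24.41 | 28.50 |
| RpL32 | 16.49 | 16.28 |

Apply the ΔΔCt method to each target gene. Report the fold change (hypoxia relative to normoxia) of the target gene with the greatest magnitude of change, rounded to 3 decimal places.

CG12505: ΔΔCt = (26.74−16.28) − (24.59−16.49) = 10.46 − 8.10 = 2.36; fold change = 2^-2.36 = 0.195
CG33580: ΔΔCt = (25.86−16.28) − (30.06−16.49) = 9.58 − 13.57 = -3.99; fold change = 2^3.99 = 15.889
CG20070: ΔΔCt = (17.45−16.28) − (20.02−16.49) = 1.17 − 3.53 = -2.36; fold change = 2^2.36 = 5.134
CG29127: ΔΔCt = (28.50−16.28) − (24.41−16.49) = 12.22 − 7.92 = 4.30; fold change = 2^-4.30 = 0.051
CG29127 has the largest |ΔΔCt| = 4.30.

0.051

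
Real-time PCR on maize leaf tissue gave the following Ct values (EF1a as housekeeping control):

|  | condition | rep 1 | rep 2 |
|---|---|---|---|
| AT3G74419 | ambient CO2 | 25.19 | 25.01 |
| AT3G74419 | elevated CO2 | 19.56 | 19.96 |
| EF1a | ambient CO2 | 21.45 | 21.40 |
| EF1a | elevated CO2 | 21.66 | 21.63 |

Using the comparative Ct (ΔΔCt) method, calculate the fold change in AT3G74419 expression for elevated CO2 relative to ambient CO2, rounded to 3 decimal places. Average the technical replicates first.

Mean Ct: AT3G74419 ambient CO2 25.100; AT3G74419 elevated CO2 19.760; EF1a ambient CO2 21.425; EF1a elevated CO2 21.645
ΔCt(ambient CO2) = 25.100 − 21.425 = 3.675
ΔCt(elevated CO2) = 19.760 − 21.645 = -1.885
ΔΔCt = -1.885 − 3.675 = -5.560
Fold change = 2^(−(-5.560)) = 2^5.560 = 47.1766

47.177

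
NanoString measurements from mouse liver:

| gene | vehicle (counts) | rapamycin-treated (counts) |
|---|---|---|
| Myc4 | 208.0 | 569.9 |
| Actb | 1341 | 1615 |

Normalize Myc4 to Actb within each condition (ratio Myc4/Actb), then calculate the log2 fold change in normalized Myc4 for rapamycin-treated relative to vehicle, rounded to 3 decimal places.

Myc4/Actb (vehicle) = 208.0 / 1341 = 0.15511
Myc4/Actb (rapamycin-treated) = 569.9 / 1615 = 0.35288
Fold change = 0.35288 / 0.15511 = 2.2751
log2(2.2751) = 1.1859

1.186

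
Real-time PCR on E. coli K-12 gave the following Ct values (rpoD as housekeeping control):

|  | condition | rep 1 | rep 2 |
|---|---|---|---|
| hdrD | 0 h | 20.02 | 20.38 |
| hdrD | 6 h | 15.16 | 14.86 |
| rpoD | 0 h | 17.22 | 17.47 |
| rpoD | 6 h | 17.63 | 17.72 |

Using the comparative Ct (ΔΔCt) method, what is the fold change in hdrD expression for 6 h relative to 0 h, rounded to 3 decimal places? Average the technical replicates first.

45.887

Mean Ct: hdrD 0 h 20.200; hdrD 6 h 15.010; rpoD 0 h 17.345; rpoD 6 h 17.675
ΔCt(0 h) = 20.200 − 17.345 = 2.855
ΔCt(6 h) = 15.010 − 17.675 = -2.665
ΔΔCt = -2.665 − 2.855 = -5.520
Fold change = 2^(−(-5.520)) = 2^5.520 = 45.8866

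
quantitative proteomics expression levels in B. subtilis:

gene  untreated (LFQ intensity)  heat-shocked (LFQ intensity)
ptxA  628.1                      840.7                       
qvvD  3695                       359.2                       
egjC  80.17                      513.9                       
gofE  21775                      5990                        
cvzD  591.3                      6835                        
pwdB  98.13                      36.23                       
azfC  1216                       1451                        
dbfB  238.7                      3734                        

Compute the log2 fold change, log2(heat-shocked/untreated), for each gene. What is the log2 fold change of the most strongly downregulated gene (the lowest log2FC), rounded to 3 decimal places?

-3.363

log2(840.7/628.1) = 0.421  (ptxA)
log2(359.2/3695) = -3.363  (qvvD)
log2(513.9/80.17) = 2.680  (egjC)
log2(5990/21775) = -1.862  (gofE)
log2(6835/591.3) = 3.531  (cvzD)
log2(36.23/98.13) = -1.438  (pwdB)
log2(1451/1216) = 0.255  (azfC)
log2(3734/238.7) = 3.967  (dbfB)
qvvD is most strongly downregulated.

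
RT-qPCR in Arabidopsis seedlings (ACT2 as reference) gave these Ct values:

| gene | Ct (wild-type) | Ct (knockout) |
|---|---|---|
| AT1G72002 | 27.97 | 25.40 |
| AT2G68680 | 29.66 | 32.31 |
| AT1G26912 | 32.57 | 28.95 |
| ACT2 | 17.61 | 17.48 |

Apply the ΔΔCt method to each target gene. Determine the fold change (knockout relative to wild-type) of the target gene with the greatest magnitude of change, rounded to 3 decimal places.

AT1G72002: ΔΔCt = (25.40−17.48) − (27.97−17.61) = 7.92 − 10.36 = -2.44; fold change = 2^2.44 = 5.426
AT2G68680: ΔΔCt = (32.31−17.48) − (29.66−17.61) = 14.83 − 12.05 = 2.78; fold change = 2^-2.78 = 0.146
AT1G26912: ΔΔCt = (28.95−17.48) − (32.57−17.61) = 11.47 − 14.96 = -3.49; fold change = 2^3.49 = 11.236
AT1G26912 has the largest |ΔΔCt| = 3.49.

11.236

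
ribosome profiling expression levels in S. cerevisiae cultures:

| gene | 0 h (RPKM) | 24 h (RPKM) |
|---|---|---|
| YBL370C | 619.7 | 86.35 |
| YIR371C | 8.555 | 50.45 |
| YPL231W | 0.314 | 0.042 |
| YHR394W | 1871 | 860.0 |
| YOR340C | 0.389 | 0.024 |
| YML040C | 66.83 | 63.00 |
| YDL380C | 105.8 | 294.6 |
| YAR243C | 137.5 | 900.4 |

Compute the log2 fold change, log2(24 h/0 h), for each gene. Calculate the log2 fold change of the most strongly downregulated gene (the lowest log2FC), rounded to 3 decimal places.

log2(86.35/619.7) = -2.843  (YBL370C)
log2(50.45/8.555) = 2.560  (YIR371C)
log2(0.042/0.314) = -2.902  (YPL231W)
log2(860.0/1871) = -1.121  (YHR394W)
log2(0.024/0.389) = -4.019  (YOR340C)
log2(63.00/66.83) = -0.085  (YML040C)
log2(294.6/105.8) = 1.477  (YDL380C)
log2(900.4/137.5) = 2.711  (YAR243C)
YOR340C is most strongly downregulated.

-4.019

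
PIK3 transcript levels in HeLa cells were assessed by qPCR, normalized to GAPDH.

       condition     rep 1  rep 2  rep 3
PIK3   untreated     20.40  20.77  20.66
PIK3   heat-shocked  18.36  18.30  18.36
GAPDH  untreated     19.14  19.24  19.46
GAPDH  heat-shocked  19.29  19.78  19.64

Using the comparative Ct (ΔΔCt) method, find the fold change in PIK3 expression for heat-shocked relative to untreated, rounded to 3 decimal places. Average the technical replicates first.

Mean Ct: PIK3 untreated 20.610; PIK3 heat-shocked 18.340; GAPDH untreated 19.280; GAPDH heat-shocked 19.570
ΔCt(untreated) = 20.610 − 19.280 = 1.330
ΔCt(heat-shocked) = 18.340 − 19.570 = -1.230
ΔΔCt = -1.230 − 1.330 = -2.560
Fold change = 2^(−(-2.560)) = 2^2.560 = 5.8971

5.897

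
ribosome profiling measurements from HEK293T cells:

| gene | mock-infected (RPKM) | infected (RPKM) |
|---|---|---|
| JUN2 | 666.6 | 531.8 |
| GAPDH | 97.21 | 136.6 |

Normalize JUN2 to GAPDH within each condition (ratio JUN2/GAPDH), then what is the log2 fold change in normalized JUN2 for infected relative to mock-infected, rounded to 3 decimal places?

-0.817

JUN2/GAPDH (mock-infected) = 666.6 / 97.21 = 6.8573
JUN2/GAPDH (infected) = 531.8 / 136.6 = 3.8931
Fold change = 3.8931 / 6.8573 = 0.5677
log2(0.5677) = -0.8167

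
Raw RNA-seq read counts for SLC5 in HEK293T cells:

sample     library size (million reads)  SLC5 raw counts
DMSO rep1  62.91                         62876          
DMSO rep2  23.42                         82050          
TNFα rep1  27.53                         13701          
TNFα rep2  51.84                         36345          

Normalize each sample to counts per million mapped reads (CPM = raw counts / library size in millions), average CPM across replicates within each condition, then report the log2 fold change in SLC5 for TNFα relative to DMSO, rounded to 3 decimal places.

-1.909

CPM(DMSO rep1) = 62876 / 62.91 = 999.4595
CPM(DMSO rep2) = 82050 / 23.42 = 3503.4159
CPM(TNFα rep1) = 13701 / 27.53 = 497.6753
CPM(TNFα rep2) = 36345 / 51.84 = 701.0995
mean CPM(DMSO) = 2251.4377; mean CPM(TNFα) = 599.3874
Fold change = 599.3874 / 2251.4377 = 0.26622
log2(0.26622) = -1.9093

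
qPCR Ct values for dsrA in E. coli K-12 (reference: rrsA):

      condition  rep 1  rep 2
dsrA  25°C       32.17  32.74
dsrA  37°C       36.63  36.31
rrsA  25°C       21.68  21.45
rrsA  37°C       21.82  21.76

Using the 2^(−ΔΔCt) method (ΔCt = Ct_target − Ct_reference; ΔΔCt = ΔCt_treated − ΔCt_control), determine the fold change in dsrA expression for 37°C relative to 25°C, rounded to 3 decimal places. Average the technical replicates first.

0.072

Mean Ct: dsrA 25°C 32.455; dsrA 37°C 36.470; rrsA 25°C 21.565; rrsA 37°C 21.790
ΔCt(25°C) = 32.455 − 21.565 = 10.890
ΔCt(37°C) = 36.470 − 21.790 = 14.680
ΔΔCt = 14.680 − 10.890 = 3.790
Fold change = 2^(−3.790) = 0.0723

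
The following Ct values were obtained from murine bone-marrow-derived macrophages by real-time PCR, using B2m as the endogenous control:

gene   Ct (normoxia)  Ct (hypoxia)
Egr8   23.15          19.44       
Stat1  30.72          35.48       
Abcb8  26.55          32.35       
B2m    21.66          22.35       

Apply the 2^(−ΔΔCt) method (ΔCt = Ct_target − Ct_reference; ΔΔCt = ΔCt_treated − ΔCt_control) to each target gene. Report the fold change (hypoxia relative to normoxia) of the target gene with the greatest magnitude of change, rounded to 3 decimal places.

0.029

Egr8: ΔΔCt = (19.44−22.35) − (23.15−21.66) = -2.91 − 1.49 = -4.40; fold change = 2^4.40 = 21.112
Stat1: ΔΔCt = (35.48−22.35) − (30.72−21.66) = 13.13 − 9.06 = 4.07; fold change = 2^-4.07 = 0.060
Abcb8: ΔΔCt = (32.35−22.35) − (26.55−21.66) = 10.00 − 4.89 = 5.11; fold change = 2^-5.11 = 0.029
Abcb8 has the largest |ΔΔCt| = 5.11.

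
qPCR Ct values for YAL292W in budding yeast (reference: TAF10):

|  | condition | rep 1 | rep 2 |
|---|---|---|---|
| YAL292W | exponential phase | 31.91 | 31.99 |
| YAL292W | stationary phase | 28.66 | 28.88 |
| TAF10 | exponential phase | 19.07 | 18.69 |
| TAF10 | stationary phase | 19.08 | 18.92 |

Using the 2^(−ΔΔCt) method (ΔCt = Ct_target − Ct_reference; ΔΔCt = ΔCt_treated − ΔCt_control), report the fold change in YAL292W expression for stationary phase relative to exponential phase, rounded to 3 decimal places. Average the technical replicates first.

9.849

Mean Ct: YAL292W exponential phase 31.950; YAL292W stationary phase 28.770; TAF10 exponential phase 18.880; TAF10 stationary phase 19.000
ΔCt(exponential phase) = 31.950 − 18.880 = 13.070
ΔCt(stationary phase) = 28.770 − 19.000 = 9.770
ΔΔCt = 9.770 − 13.070 = -3.300
Fold change = 2^(−(-3.300)) = 2^3.300 = 9.8492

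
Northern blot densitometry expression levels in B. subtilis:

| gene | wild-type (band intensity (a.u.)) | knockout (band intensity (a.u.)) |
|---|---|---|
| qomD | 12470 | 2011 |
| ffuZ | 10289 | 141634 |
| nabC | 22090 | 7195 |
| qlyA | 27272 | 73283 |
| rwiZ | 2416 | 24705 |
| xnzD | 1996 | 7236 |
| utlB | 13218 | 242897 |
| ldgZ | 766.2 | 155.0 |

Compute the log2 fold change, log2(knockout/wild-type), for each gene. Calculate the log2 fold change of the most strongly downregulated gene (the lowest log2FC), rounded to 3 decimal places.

log2(2011/12470) = -2.632  (qomD)
log2(141634/10289) = 3.783  (ffuZ)
log2(7195/22090) = -1.618  (nabC)
log2(73283/27272) = 1.426  (qlyA)
log2(24705/2416) = 3.354  (rwiZ)
log2(7236/1996) = 1.858  (xnzD)
log2(242897/13218) = 4.200  (utlB)
log2(155.0/766.2) = -2.305  (ldgZ)
qomD is most strongly downregulated.

-2.632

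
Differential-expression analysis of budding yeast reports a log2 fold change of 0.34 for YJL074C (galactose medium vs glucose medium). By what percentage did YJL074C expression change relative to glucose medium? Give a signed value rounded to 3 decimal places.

26.576%

Fold change = 2^(0.34) = 1.2658
Percent change = (FC − 1) × 100% = (1.2658 − 1) × 100 = 26.576%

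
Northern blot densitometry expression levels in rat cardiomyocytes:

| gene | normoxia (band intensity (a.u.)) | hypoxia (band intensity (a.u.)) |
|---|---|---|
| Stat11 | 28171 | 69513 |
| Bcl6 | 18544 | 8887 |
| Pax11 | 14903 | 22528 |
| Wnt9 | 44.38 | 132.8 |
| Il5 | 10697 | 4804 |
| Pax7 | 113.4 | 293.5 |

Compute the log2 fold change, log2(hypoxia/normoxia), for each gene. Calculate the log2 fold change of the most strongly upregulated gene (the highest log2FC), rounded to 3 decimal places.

log2(69513/28171) = 1.303  (Stat11)
log2(8887/18544) = -1.061  (Bcl6)
log2(22528/14903) = 0.596  (Pax11)
log2(132.8/44.38) = 1.581  (Wnt9)
log2(4804/10697) = -1.155  (Il5)
log2(293.5/113.4) = 1.372  (Pax7)
Wnt9 is most strongly upregulated.

1.581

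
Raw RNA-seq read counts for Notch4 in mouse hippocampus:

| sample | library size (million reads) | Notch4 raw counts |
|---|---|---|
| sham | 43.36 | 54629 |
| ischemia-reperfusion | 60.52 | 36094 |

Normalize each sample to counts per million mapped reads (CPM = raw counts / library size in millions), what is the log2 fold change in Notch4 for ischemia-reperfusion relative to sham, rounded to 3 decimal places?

-1.079

CPM(sham) = 54629 / 43.36 = 1259.8939
CPM(ischemia-reperfusion) = 36094 / 60.52 = 596.3979
Fold change = 596.3979 / 1259.8939 = 0.47337
log2(0.47337) = -1.0790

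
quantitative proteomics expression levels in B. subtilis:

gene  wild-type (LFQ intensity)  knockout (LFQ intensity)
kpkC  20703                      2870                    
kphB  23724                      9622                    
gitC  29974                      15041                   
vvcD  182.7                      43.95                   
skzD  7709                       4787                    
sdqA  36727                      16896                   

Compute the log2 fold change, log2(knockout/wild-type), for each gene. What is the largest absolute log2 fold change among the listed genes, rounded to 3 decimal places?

log2(2870/20703) = -2.851  (kpkC)
log2(9622/23724) = -1.302  (kphB)
log2(15041/29974) = -0.995  (gitC)
log2(43.95/182.7) = -2.056  (vvcD)
log2(4787/7709) = -0.687  (skzD)
log2(16896/36727) = -1.120  (sdqA)
The largest magnitude belongs to kpkC.

2.851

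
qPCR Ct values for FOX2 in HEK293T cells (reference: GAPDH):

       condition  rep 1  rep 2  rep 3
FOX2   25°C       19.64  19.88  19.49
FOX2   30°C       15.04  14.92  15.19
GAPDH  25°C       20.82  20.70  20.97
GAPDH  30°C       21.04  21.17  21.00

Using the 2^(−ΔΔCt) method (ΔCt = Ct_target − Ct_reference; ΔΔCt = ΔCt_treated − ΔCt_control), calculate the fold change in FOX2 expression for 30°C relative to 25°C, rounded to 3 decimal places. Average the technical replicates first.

Mean Ct: FOX2 25°C 19.670; FOX2 30°C 15.050; GAPDH 25°C 20.830; GAPDH 30°C 21.070
ΔCt(25°C) = 19.670 − 20.830 = -1.160
ΔCt(30°C) = 15.050 − 21.070 = -6.020
ΔΔCt = -6.020 − (-1.160) = -4.860
Fold change = 2^(−(-4.860)) = 2^4.860 = 29.0406

29.041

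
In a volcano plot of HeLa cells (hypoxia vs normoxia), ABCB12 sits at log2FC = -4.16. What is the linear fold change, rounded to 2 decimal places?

Fold change = 2^(-4.16) = 0.056

0.06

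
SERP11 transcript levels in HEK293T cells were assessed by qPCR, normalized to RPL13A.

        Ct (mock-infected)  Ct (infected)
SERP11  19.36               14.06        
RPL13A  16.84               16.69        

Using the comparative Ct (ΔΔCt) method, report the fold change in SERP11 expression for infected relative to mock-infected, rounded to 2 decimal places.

35.51

ΔCt(mock-infected) = 19.360 − 16.840 = 2.520
ΔCt(infected) = 14.060 − 16.690 = -2.630
ΔΔCt = -2.630 − 2.520 = -5.150
Fold change = 2^(−(-5.150)) = 2^5.150 = 35.506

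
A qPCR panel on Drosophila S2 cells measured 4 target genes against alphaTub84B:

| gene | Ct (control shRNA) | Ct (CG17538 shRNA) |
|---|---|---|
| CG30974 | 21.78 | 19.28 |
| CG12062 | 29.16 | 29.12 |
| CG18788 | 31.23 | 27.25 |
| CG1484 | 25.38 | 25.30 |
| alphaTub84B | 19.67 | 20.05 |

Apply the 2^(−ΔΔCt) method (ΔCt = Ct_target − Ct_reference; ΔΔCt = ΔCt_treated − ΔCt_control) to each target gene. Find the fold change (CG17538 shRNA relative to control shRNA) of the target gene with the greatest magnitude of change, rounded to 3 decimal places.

20.535

CG30974: ΔΔCt = (19.28−20.05) − (21.78−19.67) = -0.77 − 2.11 = -2.88; fold change = 2^2.88 = 7.362
CG12062: ΔΔCt = (29.12−20.05) − (29.16−19.67) = 9.07 − 9.49 = -0.42; fold change = 2^0.42 = 1.338
CG18788: ΔΔCt = (27.25−20.05) − (31.23−19.67) = 7.20 − 11.56 = -4.36; fold change = 2^4.36 = 20.535
CG1484: ΔΔCt = (25.30−20.05) − (25.38−19.67) = 5.25 − 5.71 = -0.46; fold change = 2^0.46 = 1.376
CG18788 has the largest |ΔΔCt| = 4.36.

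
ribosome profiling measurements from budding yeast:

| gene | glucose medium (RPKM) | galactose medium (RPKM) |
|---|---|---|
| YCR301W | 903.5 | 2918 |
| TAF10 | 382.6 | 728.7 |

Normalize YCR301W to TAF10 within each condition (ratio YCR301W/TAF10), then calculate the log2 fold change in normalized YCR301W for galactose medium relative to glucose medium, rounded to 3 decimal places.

0.762

YCR301W/TAF10 (glucose medium) = 903.5 / 382.6 = 2.3615
YCR301W/TAF10 (galactose medium) = 2918 / 728.7 = 4.0044
Fold change = 4.0044 / 2.3615 = 1.6957
log2(1.6957) = 0.7619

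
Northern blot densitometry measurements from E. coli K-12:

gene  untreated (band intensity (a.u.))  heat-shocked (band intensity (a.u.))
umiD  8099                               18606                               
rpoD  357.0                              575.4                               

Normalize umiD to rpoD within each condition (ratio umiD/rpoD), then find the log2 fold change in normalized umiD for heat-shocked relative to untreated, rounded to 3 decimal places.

umiD/rpoD (untreated) = 8099 / 357.0 = 22.686
umiD/rpoD (heat-shocked) = 18606 / 575.4 = 32.336
Fold change = 32.336 / 22.686 = 1.4253
log2(1.4253) = 0.5113

0.511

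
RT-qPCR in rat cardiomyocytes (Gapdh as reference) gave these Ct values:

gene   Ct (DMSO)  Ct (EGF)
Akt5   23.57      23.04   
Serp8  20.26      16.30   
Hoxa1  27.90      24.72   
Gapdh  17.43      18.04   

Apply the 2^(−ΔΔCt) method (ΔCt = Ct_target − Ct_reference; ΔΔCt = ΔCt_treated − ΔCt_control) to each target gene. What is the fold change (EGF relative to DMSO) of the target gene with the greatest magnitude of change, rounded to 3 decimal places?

Akt5: ΔΔCt = (23.04−18.04) − (23.57−17.43) = 5.00 − 6.14 = -1.14; fold change = 2^1.14 = 2.204
Serp8: ΔΔCt = (16.30−18.04) − (20.26−17.43) = -1.74 − 2.83 = -4.57; fold change = 2^4.57 = 23.752
Hoxa1: ΔΔCt = (24.72−18.04) − (27.90−17.43) = 6.68 − 10.47 = -3.79; fold change = 2^3.79 = 13.833
Serp8 has the largest |ΔΔCt| = 4.57.

23.752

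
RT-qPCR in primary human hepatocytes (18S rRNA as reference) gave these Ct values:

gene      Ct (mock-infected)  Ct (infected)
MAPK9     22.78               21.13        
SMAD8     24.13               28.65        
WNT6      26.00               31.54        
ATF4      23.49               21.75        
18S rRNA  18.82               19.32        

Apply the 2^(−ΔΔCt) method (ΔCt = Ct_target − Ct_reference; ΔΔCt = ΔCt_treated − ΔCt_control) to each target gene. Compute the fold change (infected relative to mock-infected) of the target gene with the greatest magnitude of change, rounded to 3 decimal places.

0.030

MAPK9: ΔΔCt = (21.13−19.32) − (22.78−18.82) = 1.81 − 3.96 = -2.15; fold change = 2^2.15 = 4.438
SMAD8: ΔΔCt = (28.65−19.32) − (24.13−18.82) = 9.33 − 5.31 = 4.02; fold change = 2^-4.02 = 0.062
WNT6: ΔΔCt = (31.54−19.32) − (26.00−18.82) = 12.22 − 7.18 = 5.04; fold change = 2^-5.04 = 0.030
ATF4: ΔΔCt = (21.75−19.32) − (23.49−18.82) = 2.43 − 4.67 = -2.24; fold change = 2^2.24 = 4.724
WNT6 has the largest |ΔΔCt| = 5.04.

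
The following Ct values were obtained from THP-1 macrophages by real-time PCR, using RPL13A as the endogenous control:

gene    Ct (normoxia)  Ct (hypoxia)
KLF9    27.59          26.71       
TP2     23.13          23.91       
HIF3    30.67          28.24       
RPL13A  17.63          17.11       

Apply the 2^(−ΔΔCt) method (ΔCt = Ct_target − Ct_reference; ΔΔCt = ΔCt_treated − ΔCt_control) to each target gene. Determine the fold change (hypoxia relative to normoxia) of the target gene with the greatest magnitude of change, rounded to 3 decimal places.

3.758

KLF9: ΔΔCt = (26.71−17.11) − (27.59−17.63) = 9.60 − 9.96 = -0.36; fold change = 2^0.36 = 1.283
TP2: ΔΔCt = (23.91−17.11) − (23.13−17.63) = 6.80 − 5.50 = 1.30; fold change = 2^-1.30 = 0.406
HIF3: ΔΔCt = (28.24−17.11) − (30.67−17.63) = 11.13 − 13.04 = -1.91; fold change = 2^1.91 = 3.758
HIF3 has the largest |ΔΔCt| = 1.91.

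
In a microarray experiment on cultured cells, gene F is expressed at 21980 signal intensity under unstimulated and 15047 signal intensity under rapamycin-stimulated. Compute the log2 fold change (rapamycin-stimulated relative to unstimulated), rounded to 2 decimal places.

-0.55

Fold change = 15047 / 21980 = 0.6846
log2(0.6846) = -0.547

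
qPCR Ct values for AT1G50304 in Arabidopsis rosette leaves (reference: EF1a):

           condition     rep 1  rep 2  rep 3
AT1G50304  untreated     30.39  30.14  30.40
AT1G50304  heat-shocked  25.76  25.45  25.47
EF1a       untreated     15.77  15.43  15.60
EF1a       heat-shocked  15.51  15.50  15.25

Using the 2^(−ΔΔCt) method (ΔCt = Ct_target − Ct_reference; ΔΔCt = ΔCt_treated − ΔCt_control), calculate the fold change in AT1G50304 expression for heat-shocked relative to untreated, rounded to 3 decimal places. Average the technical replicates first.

23.752

Mean Ct: AT1G50304 untreated 30.310; AT1G50304 heat-shocked 25.560; EF1a untreated 15.600; EF1a heat-shocked 15.420
ΔCt(untreated) = 30.310 − 15.600 = 14.710
ΔCt(heat-shocked) = 25.560 − 15.420 = 10.140
ΔΔCt = 10.140 − 14.710 = -4.570
Fold change = 2^(−(-4.570)) = 2^4.570 = 23.7524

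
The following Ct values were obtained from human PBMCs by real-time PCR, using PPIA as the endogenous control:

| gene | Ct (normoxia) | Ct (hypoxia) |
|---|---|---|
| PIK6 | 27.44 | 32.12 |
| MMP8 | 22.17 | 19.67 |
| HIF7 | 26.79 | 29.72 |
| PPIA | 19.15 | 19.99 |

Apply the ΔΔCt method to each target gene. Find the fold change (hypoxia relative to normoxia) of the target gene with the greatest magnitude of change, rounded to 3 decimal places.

PIK6: ΔΔCt = (32.12−19.99) − (27.44−19.15) = 12.13 − 8.29 = 3.84; fold change = 2^-3.84 = 0.070
MMP8: ΔΔCt = (19.67−19.99) − (22.17−19.15) = -0.32 − 3.02 = -3.34; fold change = 2^3.34 = 10.126
HIF7: ΔΔCt = (29.72−19.99) − (26.79−19.15) = 9.73 − 7.64 = 2.09; fold change = 2^-2.09 = 0.235
PIK6 has the largest |ΔΔCt| = 3.84.

0.070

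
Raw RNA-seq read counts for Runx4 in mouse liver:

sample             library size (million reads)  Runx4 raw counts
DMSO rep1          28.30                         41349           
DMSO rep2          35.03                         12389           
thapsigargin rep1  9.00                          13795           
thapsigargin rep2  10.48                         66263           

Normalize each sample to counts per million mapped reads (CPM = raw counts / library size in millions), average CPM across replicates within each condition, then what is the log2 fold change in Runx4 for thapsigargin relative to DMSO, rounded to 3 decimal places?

CPM(DMSO rep1) = 41349 / 28.30 = 1461.0954
CPM(DMSO rep2) = 12389 / 35.03 = 353.6683
CPM(thapsigargin rep1) = 13795 / 9.00 = 1532.7778
CPM(thapsigargin rep2) = 66263 / 10.48 = 6322.8053
mean CPM(DMSO) = 907.3818; mean CPM(thapsigargin) = 3927.7916
Fold change = 3927.7916 / 907.3818 = 4.32871
log2(4.32871) = 2.1139

2.114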